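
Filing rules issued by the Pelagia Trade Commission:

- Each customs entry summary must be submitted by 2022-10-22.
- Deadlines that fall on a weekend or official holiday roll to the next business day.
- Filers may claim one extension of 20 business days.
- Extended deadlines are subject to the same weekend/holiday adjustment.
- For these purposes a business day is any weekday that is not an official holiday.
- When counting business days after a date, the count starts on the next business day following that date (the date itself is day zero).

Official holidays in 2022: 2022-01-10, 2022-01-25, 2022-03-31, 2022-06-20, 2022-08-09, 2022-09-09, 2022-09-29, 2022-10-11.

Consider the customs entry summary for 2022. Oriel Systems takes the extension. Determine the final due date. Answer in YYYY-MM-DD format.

2022-11-21

The statutory due date is 2022-10-22.
2022-10-22 falls on a Saturday. Rolling to the next business day gives 2022-10-24, a Monday.
The 20-business-day extension runs from 2022-10-24 to 2022-11-21.
2022-11-21 falls on a Monday, which is a business day, so no adjustment is needed.
Deadline: 2022-11-21.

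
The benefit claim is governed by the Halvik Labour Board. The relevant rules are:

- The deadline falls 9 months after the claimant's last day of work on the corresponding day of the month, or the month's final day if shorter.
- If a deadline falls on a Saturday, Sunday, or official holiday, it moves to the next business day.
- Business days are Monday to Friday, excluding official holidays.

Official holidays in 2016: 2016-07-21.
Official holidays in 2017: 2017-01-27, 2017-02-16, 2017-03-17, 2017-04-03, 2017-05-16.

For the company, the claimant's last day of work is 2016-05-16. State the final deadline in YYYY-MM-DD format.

2017-02-17

9 months after 2016-05-16, on the same day of the month, is 2017-02-16.
2017-02-16 falls on a listed holiday. Rolling to the next business day gives 2017-02-17, a Friday.
The final due date is 2017-02-17.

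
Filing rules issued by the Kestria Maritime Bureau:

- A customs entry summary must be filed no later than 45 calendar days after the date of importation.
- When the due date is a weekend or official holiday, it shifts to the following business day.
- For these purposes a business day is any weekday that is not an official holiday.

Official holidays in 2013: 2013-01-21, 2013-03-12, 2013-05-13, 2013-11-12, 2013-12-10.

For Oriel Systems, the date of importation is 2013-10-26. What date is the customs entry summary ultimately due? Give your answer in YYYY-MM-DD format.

2013-12-11

Trigger date 2013-10-26 + 45 calendar days = 2013-12-10.
2013-12-10 is a listed holiday, so it moves to the next business day, 2013-12-11 (Wednesday).
So the filing is due 2013-12-11.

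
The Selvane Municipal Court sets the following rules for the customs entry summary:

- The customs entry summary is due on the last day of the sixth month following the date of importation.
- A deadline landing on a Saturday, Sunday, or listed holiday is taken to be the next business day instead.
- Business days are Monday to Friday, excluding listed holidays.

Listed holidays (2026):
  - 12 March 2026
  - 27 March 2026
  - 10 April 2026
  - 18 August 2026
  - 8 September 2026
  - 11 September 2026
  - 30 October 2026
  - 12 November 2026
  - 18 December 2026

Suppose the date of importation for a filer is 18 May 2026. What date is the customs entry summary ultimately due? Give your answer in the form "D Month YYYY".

30 November 2026

6 months after 18 May 2026 is November 2026; that month ends on 30 November 2026.
30 November 2026 (Monday) is already a business day.
So the filing is due 30 November 2026.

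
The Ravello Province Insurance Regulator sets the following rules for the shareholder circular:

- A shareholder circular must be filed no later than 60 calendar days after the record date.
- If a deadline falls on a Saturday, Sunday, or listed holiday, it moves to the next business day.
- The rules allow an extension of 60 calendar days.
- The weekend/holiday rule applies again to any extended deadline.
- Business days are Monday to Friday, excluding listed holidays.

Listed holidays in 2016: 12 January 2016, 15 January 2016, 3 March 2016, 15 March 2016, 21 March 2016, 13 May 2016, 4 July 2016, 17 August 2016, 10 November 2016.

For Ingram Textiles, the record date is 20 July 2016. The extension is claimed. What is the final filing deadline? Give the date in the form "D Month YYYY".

18 November 2016

Adding 60 calendar days to 20 July 2016 gives 18 September 2016.
Because 18 September 2016 is a Sunday, the deadline becomes 19 September 2016 (Monday).
Applying the 60-calendar-day extension: 19 September 2016 + 60 days = 18 November 2016.
Since 18 November 2016 is a Friday and not a holiday, the date is unchanged.
The final due date is 18 November 2016.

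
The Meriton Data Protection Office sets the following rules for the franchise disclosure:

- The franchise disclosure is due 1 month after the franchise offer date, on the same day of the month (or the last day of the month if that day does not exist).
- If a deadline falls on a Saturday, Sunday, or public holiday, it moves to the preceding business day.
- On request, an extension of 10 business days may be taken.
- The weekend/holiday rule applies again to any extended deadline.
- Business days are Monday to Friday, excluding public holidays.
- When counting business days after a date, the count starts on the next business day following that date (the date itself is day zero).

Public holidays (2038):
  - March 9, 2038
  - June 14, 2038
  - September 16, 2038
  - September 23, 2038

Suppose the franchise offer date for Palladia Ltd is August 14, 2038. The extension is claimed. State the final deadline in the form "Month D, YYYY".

1 month from August 14, 2038 is September 14, 2038.
September 14, 2038 is a Tuesday and not a listed holiday, so it stands.
The 10-business-day extension runs from September 14, 2038 to September 30, 2038.
September 30, 2038 is a Thursday and not a listed holiday, so it stands.
Final deadline: September 30, 2038.

September 30, 2038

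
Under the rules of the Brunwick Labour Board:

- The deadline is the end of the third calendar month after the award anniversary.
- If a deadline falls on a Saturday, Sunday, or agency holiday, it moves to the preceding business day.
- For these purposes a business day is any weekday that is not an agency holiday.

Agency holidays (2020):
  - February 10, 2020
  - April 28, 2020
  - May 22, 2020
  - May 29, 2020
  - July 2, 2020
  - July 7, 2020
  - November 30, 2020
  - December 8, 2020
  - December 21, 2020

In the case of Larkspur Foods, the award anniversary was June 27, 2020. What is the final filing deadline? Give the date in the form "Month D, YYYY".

September 30, 2020

The third month after June 27, 2020 is September 2020, whose last day is September 30, 2020.
September 30, 2020 (Wednesday) is already a business day.
The final due date is September 30, 2020.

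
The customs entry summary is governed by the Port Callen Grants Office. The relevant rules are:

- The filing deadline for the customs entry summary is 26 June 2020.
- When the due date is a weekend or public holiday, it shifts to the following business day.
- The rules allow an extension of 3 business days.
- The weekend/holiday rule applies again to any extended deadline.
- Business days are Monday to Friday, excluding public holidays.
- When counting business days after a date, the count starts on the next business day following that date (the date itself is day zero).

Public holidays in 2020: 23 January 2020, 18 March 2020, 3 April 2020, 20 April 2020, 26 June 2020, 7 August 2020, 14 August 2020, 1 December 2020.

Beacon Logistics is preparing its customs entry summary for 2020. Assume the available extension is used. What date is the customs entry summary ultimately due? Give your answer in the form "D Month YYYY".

2 July 2020

The stated deadline is 26 June 2020.
26 June 2020 is a listed holiday; the next business day is 29 June 2020 (Monday).
Applying the 3-business-day extension: 3 business days after 29 June 2020 is 2 July 2020.
2 July 2020 is a Thursday and not a listed holiday, so it stands.
Final deadline: 2 July 2020.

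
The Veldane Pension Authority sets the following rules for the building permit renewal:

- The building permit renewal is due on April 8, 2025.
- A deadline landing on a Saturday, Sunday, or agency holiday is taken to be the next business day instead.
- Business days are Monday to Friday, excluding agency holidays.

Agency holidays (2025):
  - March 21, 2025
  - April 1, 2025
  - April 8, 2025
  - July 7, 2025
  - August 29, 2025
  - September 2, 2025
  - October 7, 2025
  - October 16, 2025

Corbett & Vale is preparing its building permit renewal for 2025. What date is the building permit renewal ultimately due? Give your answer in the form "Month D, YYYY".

The stated deadline is April 8, 2025.
April 8, 2025 is a listed holiday, so it moves to the next business day, April 9, 2025 (Wednesday).
Final deadline: April 9, 2025.

April 9, 2025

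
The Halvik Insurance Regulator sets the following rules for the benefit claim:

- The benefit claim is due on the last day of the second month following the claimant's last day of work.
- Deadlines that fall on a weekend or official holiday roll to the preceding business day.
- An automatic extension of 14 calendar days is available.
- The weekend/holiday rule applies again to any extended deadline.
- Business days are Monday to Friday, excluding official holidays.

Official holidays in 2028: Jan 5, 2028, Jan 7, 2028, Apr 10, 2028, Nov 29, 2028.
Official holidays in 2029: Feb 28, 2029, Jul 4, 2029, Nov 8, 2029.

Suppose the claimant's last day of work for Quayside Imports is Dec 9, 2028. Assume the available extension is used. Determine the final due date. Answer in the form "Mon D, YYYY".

2 months after Dec 9, 2028 is February 2029; that month ends on Feb 28, 2029.
Feb 28, 2029 falls on a listed holiday. Rolling to the preceding business day gives Feb 27, 2029, a Tuesday.
The 14-calendar-day extension moves the deadline from Feb 27, 2029 to Mar 13, 2029.
Mar 13, 2029 (Tuesday) is already a business day.
So the filing is due Mar 13, 2029.

Mar 13, 2029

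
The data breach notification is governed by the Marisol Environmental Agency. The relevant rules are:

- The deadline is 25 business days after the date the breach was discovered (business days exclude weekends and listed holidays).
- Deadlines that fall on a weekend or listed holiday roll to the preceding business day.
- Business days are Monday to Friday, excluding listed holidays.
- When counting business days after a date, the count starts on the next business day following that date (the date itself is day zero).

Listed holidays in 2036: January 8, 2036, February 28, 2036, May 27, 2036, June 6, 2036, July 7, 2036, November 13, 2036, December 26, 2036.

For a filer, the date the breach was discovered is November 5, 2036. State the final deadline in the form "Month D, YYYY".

December 11, 2036

Counting 25 business days after November 5, 2036 (skipping weekends and listed holidays) reaches December 11, 2036.
Since December 11, 2036 is a Thursday and not a holiday, the date is unchanged.
The final due date is December 11, 2036.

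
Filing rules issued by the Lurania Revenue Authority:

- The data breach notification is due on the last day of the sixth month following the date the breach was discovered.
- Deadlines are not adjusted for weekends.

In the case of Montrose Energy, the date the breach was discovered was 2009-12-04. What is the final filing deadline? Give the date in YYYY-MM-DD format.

2010-06-30

The sixth month after 2009-12-04 is June 2010, whose last day is 2010-06-30.
No adjustment is made for weekends or holidays, so 2010-06-30 stands.
The final due date is 2010-06-30.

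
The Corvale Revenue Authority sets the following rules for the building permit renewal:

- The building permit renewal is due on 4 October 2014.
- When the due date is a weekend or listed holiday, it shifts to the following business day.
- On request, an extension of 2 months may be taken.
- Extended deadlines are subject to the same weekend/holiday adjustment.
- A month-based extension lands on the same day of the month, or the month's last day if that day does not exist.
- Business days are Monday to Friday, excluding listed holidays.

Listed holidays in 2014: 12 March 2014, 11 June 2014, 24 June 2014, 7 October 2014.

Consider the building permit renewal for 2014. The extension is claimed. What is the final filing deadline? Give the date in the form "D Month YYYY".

The statutory due date is 4 October 2014.
Because 4 October 2014 is a Saturday, the deadline becomes 6 October 2014 (Monday).
Applying the 2 months extension: 2 months after 6 October 2014 is 6 December 2014.
6 December 2014 falls on a Saturday. Rolling to the next business day gives 8 December 2014, a Monday.
So the filing is due 8 December 2014.

8 December 2014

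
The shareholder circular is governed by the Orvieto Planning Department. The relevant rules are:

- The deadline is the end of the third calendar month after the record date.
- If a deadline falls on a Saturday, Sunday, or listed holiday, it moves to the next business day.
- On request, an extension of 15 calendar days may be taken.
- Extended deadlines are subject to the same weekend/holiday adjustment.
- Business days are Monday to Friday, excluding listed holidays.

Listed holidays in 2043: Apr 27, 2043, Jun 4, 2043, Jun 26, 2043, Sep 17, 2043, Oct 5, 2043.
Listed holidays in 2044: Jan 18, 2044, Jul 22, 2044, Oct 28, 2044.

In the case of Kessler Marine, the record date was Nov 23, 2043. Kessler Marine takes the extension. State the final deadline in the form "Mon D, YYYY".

Mar 15, 2044

3 months after Nov 23, 2043 falls in February 2044; the last day of that month is Feb 29, 2044.
Feb 29, 2044 is a Monday and not a listed holiday, so it stands.
Add the 15 calendar-day extension to Feb 29, 2044: Mar 15, 2044.
Since Mar 15, 2044 is a Tuesday and not a holiday, the date is unchanged.
Final deadline: Mar 15, 2044.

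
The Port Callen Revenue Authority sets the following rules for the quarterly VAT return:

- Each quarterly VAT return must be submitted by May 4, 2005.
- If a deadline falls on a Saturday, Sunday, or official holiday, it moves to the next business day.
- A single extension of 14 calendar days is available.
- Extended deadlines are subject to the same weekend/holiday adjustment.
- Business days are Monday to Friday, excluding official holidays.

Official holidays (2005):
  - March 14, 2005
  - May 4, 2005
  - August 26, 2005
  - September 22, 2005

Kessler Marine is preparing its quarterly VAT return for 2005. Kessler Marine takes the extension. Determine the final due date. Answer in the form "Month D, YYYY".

May 19, 2005

The stated deadline is May 4, 2005.
Because May 4, 2005 is a listed holiday, the deadline becomes May 5, 2005 (Thursday).
Applying the 14-calendar-day extension: May 5, 2005 + 14 days = May 19, 2005.
Since May 19, 2005 is a Thursday and not a holiday, the date is unchanged.
Final deadline: May 19, 2005.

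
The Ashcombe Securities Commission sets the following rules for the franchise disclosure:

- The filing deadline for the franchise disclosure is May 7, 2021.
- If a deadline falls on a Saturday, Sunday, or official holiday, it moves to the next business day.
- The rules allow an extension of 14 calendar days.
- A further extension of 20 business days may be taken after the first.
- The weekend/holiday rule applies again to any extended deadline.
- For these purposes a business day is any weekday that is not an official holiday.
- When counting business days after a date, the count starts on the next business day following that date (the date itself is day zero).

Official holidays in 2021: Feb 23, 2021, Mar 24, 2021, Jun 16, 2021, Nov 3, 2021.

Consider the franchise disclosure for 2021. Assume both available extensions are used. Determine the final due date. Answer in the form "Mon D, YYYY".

Jun 21, 2021

The statutory due date is May 7, 2021.
May 7, 2021 falls on a Friday, which is a business day, so no adjustment is needed.
The 14-calendar-day extension moves the deadline from May 7, 2021 to May 21, 2021.
May 21, 2021 (Friday) is already a business day.
Counting 20 further business days from May 21, 2021 reaches Jun 21, 2021.
Jun 21, 2021 (Monday) is already a business day.
So the filing is due Jun 21, 2021.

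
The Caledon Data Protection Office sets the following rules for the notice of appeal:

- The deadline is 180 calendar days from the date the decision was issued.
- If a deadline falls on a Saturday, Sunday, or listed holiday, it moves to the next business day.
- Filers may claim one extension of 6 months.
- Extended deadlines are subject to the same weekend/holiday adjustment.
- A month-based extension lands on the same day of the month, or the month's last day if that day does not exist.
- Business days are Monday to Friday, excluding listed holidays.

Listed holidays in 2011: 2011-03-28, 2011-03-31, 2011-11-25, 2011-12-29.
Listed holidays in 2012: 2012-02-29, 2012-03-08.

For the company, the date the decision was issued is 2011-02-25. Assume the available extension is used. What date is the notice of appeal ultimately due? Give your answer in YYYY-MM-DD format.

Adding 180 calendar days to 2011-02-25 gives 2011-08-24.
2011-08-24 falls on a Wednesday, which is a business day, so no adjustment is needed.
Add 6 months to 2011-08-24: 2012-02-24.
Since 2012-02-24 is a Friday and not a holiday, the date is unchanged.
Final deadline: 2012-02-24.

2012-02-24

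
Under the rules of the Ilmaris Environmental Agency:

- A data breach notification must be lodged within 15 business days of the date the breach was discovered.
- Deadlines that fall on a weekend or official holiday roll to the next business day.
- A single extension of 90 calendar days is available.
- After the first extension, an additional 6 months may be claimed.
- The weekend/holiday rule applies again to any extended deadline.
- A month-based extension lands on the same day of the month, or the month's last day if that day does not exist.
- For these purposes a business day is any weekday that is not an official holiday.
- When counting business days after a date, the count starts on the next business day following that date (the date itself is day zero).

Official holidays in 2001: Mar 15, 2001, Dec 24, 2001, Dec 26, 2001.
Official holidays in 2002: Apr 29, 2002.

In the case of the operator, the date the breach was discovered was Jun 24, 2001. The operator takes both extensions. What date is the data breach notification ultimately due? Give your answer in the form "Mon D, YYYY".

Apr 11, 2002

15 business days after Jun 24, 2001, excluding weekends and holidays, is Jul 13, 2001.
Since Jul 13, 2001 is a Friday and not a holiday, the date is unchanged.
The 90-calendar-day extension moves the deadline from Jul 13, 2001 to Oct 11, 2001.
Oct 11, 2001 is a Thursday and not a listed holiday, so it stands.
Applying the 6 months extension: 6 months after Oct 11, 2001 is Apr 11, 2002.
Apr 11, 2002 is a Thursday and not a listed holiday, so it stands.
Final deadline: Apr 11, 2002.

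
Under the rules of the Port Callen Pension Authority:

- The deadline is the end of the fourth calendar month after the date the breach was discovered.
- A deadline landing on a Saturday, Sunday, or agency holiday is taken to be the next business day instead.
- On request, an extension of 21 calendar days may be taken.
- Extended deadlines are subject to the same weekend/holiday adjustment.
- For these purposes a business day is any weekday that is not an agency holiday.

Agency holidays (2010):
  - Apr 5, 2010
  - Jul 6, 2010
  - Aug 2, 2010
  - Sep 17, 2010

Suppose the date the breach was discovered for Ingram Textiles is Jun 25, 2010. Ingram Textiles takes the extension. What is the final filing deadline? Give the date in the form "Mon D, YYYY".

Nov 22, 2010

4 months after Jun 25, 2010 falls in October 2010; the last day of that month is Oct 31, 2010.
Oct 31, 2010 is a Sunday, so it moves to the next business day, Nov 1, 2010 (Monday).
The 21-calendar-day extension moves the deadline from Nov 1, 2010 to Nov 22, 2010.
Nov 22, 2010 falls on a Monday, which is a business day, so no adjustment is needed.
So the filing is due Nov 22, 2010.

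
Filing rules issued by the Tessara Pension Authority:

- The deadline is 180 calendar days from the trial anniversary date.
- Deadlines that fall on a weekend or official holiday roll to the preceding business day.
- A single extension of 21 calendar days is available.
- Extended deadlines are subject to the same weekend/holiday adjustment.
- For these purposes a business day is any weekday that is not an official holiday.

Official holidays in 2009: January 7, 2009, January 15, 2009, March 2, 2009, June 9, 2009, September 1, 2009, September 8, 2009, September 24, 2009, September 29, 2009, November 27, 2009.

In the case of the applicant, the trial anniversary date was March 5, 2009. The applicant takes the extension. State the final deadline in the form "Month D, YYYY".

September 21, 2009

Trigger date March 5, 2009 + 180 calendar days = September 1, 2009.
September 1, 2009 is a listed holiday, so it moves to the preceding business day, August 31, 2009 (Monday).
The 21-calendar-day extension moves the deadline from August 31, 2009 to September 21, 2009.
September 21, 2009 is a Monday and not a listed holiday, so it stands.
Deadline: September 21, 2009.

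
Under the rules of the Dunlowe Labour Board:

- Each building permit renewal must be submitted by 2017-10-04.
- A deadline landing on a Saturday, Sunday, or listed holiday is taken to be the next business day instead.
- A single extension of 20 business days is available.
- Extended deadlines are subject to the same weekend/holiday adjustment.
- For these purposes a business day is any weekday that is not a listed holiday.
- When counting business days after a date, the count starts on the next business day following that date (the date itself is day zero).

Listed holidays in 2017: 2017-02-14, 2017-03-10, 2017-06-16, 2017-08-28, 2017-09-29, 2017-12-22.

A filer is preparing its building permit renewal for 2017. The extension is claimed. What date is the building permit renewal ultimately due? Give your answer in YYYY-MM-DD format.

The stated deadline is 2017-10-04.
Since 2017-10-04 is a Wednesday and not a holiday, the date is unchanged.
The 20-business-day extension runs from 2017-10-04 to 2017-11-01.
2017-11-01 is a Wednesday and not a listed holiday, so it stands.
Deadline: 2017-11-01.

2017-11-01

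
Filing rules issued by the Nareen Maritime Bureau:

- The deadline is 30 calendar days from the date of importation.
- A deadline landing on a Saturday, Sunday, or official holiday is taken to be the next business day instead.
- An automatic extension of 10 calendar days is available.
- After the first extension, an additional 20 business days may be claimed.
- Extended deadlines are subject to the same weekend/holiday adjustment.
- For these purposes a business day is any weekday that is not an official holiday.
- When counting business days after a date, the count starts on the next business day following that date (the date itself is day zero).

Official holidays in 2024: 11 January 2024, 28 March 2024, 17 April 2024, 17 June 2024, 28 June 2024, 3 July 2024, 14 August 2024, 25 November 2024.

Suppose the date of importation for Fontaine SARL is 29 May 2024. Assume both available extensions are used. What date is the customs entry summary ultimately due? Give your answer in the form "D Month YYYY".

8 August 2024

Trigger date 29 May 2024 + 30 calendar days = 28 June 2024.
Because 28 June 2024 is a listed holiday, the deadline becomes 1 July 2024 (Monday).
Applying the 10-calendar-day extension: 1 July 2024 + 10 days = 11 July 2024.
Since 11 July 2024 is a Thursday and not a holiday, the date is unchanged.
Applying the 20-business-day extension: 20 business days after 11 July 2024 is 8 August 2024.
8 August 2024 is a Thursday and not a listed holiday, so it stands.
Final deadline: 8 August 2024.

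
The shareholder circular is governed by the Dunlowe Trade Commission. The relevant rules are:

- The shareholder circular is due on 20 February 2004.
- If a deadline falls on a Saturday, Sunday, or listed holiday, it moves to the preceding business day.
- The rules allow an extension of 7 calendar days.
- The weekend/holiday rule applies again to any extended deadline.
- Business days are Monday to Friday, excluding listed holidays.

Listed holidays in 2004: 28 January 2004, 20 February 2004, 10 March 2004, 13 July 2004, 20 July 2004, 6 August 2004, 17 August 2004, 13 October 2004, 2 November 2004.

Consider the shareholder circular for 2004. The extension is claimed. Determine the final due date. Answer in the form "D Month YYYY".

Start from the fixed due date, 20 February 2004.
20 February 2004 is a listed holiday, so it moves to the preceding business day, 19 February 2004 (Thursday).
Applying the 7-calendar-day extension: 19 February 2004 + 7 days = 26 February 2004.
Since 26 February 2004 is a Thursday and not a holiday, the date is unchanged.
Deadline: 26 February 2004.

26 February 2004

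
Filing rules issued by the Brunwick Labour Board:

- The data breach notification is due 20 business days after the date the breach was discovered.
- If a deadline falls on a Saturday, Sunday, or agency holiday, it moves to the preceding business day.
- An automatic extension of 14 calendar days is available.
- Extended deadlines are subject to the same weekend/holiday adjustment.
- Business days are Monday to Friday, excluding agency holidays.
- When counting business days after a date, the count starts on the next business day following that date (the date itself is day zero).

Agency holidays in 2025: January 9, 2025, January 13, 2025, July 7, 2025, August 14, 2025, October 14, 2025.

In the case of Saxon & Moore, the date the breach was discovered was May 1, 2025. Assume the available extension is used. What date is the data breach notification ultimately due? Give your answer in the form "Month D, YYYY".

Starting the day after May 1, 2025 and counting 20 business days lands on May 29, 2025.
May 29, 2025 is a Thursday and not a listed holiday, so it stands.
With the 14-day extension, May 29, 2025 becomes June 12, 2025.
June 12, 2025 falls on a Thursday, which is a business day, so no adjustment is needed.
The final due date is June 12, 2025.

June 12, 2025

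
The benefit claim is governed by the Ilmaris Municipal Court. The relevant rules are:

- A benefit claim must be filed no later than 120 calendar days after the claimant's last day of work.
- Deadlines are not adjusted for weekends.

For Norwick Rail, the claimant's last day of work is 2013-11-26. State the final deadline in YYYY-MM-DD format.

Trigger date 2013-11-26 + 120 calendar days = 2014-03-26.
2014-03-26 is a Wednesday; no weekend or holiday adjustment applies.
Final deadline: 2014-03-26.

2014-03-26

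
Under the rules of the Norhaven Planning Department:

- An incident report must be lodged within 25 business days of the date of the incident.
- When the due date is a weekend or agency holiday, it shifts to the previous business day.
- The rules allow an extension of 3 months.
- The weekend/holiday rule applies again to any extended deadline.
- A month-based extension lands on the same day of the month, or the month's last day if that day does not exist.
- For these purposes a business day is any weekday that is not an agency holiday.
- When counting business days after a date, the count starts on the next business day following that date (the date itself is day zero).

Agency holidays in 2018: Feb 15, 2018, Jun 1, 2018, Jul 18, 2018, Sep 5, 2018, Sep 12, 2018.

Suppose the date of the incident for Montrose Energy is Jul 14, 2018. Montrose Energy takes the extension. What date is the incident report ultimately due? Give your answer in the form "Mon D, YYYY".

Nov 20, 2018

Starting the day after Jul 14, 2018 and counting 25 business days lands on Aug 20, 2018.
Aug 20, 2018 falls on a Monday, which is a business day, so no adjustment is needed.
Add 3 months to Aug 20, 2018: Nov 20, 2018.
Nov 20, 2018 falls on a Tuesday, which is a business day, so no adjustment is needed.
Final deadline: Nov 20, 2018.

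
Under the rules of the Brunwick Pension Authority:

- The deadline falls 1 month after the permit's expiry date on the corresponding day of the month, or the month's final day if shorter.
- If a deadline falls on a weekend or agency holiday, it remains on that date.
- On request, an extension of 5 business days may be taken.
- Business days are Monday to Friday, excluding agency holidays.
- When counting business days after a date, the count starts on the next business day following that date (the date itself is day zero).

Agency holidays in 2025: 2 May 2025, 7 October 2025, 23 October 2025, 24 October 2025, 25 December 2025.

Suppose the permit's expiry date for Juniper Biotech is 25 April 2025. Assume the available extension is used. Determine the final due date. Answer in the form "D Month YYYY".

Moving 1 month forward from 25 April 2025 on the corresponding day gives 25 May 2025.
No adjustment is made for weekends or holidays, so 25 May 2025 stands.
Counting 5 further business days from 25 May 2025 reaches 30 May 2025.
30 May 2025 is a Friday; no weekend or holiday adjustment applies.
Final deadline: 30 May 2025.

30 May 2025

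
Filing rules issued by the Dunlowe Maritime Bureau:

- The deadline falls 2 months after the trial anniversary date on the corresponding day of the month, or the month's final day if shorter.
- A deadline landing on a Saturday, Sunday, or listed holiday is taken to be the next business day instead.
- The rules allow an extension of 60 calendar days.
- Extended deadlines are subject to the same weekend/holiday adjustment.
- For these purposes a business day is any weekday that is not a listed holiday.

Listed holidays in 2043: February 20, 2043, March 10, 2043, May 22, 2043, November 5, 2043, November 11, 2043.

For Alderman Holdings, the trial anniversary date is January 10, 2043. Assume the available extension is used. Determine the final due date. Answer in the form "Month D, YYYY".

May 11, 2043

Moving 2 months forward from January 10, 2043 on the corresponding day gives March 10, 2043.
March 10, 2043 is a listed holiday; the next business day is March 11, 2043 (Wednesday).
Add the 60 calendar-day extension to March 11, 2043: May 10, 2043.
May 10, 2043 is a Sunday, so it moves to the next business day, May 11, 2043 (Monday).
Final deadline: May 11, 2043.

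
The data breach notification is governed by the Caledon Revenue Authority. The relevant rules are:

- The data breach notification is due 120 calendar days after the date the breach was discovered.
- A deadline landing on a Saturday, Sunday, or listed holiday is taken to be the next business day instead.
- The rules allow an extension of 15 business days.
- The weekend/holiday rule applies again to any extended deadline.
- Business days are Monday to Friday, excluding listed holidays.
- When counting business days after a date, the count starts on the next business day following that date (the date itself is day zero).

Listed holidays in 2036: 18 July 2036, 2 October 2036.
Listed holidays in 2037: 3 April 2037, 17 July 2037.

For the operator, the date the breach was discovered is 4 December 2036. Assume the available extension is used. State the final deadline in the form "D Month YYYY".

120 calendar days after 4 December 2036 is 3 April 2037.
3 April 2037 falls on a listed holiday. Rolling to the next business day gives 6 April 2037, a Monday.
The 15-business-day extension runs from 6 April 2037 to 27 April 2037.
27 April 2037 (Monday) is already a business day.
Final deadline: 27 April 2037.

27 April 2037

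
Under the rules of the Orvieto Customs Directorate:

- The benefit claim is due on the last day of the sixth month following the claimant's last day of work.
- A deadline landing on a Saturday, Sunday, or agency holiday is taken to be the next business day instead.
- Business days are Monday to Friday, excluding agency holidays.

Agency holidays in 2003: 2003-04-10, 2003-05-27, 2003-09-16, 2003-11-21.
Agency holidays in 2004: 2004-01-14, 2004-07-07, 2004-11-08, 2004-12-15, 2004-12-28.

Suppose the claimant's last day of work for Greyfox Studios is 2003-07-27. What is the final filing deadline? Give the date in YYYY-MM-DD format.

2004-02-02

The sixth month after 2003-07-27 is January 2004, whose last day is 2004-01-31.
2004-01-31 is a Saturday; the next business day is 2004-02-02 (Monday).
Final deadline: 2004-02-02.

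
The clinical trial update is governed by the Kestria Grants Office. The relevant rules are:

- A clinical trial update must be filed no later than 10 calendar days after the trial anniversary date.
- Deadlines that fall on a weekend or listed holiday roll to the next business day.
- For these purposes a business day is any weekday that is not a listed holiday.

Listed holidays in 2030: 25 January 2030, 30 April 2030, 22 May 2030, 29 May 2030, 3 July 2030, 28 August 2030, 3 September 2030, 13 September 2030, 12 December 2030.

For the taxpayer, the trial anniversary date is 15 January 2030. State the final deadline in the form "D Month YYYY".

28 January 2030

Adding 10 calendar days to 15 January 2030 gives 25 January 2030.
25 January 2030 is a listed holiday; the next business day is 28 January 2030 (Monday).
Final deadline: 28 January 2030.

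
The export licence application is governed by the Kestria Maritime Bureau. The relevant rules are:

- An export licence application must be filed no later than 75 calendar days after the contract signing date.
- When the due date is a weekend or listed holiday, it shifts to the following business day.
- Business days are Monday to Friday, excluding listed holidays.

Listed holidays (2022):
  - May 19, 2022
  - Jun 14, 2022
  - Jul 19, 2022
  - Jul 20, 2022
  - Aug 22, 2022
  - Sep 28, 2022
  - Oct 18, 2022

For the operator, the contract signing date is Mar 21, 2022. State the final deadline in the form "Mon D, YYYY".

75 calendar days after Mar 21, 2022 is Jun 4, 2022.
Jun 4, 2022 falls on a Saturday. Rolling to the next business day gives Jun 6, 2022, a Monday.
The final due date is Jun 6, 2022.

Jun 6, 2022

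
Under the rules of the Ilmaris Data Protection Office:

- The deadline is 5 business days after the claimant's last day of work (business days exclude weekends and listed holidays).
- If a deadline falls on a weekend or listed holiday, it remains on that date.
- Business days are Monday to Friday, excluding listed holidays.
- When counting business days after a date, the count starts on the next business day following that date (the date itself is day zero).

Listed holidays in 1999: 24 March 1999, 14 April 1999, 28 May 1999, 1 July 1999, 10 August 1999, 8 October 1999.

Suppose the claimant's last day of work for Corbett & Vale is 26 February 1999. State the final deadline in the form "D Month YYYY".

5 March 1999

Counting 5 business days after 26 February 1999 (skipping weekends and listed holidays) reaches 5 March 1999.
No adjustment is made for weekends or holidays, so 5 March 1999 stands.
So the filing is due 5 March 1999.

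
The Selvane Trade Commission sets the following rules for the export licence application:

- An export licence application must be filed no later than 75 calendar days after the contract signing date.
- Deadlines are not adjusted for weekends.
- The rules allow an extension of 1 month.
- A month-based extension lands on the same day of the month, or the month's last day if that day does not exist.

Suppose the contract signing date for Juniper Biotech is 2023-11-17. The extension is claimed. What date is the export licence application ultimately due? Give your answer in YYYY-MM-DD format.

Trigger date 2023-11-17 + 75 calendar days = 2024-01-31.
2024-01-31 is a Wednesday; no weekend or holiday adjustment applies.
The 1 month extension carries 2024-01-31 to 2024-02-29 (day 31 does not exist in February, so the month's last day is used).
2024-02-29 is a Thursday; no weekend or holiday adjustment applies.
The final due date is 2024-02-29.

2024-02-29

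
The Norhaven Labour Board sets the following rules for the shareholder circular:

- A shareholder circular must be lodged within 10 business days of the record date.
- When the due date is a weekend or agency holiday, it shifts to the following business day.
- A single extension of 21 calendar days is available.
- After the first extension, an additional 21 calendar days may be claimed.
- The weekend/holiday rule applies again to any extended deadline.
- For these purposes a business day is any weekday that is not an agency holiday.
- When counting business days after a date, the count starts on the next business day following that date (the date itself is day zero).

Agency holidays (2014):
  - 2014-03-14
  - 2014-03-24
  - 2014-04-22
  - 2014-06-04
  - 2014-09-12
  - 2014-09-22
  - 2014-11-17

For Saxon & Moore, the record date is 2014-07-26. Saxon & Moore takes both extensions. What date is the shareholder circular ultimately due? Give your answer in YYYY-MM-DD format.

Starting the day after 2014-07-26 and counting 10 business days lands on 2014-08-08.
Since 2014-08-08 is a Friday and not a holiday, the date is unchanged.
With the 21-day extension, 2014-08-08 becomes 2014-08-29.
2014-08-29 is a Friday and not a listed holiday, so it stands.
Add the 21 calendar-day extension to 2014-08-29: 2014-09-19.
2014-09-19 is a Friday and not a listed holiday, so it stands.
The final due date is 2014-09-19.

2014-09-19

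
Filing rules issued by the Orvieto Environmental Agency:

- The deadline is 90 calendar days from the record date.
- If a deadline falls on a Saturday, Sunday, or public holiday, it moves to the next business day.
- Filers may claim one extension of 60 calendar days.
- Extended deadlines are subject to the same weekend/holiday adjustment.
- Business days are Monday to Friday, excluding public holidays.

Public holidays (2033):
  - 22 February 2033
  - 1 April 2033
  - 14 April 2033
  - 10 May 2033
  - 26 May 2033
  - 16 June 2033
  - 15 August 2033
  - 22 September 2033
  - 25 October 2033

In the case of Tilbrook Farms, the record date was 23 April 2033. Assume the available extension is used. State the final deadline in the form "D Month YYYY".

20 September 2033

Adding 90 calendar days to 23 April 2033 gives 22 July 2033.
22 July 2033 is a Friday and not a listed holiday, so it stands.
With the 60-day extension, 22 July 2033 becomes 20 September 2033.
20 September 2033 is a Tuesday and not a listed holiday, so it stands.
The final due date is 20 September 2033.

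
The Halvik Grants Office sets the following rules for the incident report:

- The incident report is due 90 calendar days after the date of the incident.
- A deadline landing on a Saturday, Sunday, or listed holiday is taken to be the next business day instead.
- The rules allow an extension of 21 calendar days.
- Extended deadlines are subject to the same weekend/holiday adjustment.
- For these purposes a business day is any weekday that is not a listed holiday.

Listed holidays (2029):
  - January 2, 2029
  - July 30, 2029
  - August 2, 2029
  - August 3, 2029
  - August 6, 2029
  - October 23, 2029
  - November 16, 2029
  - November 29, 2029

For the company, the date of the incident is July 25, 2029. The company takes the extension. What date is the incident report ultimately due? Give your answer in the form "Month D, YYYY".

From July 25, 2029, 90 calendar days later is October 23, 2029.
Because October 23, 2029 is a listed holiday, the deadline becomes October 24, 2029 (Wednesday).
With the 21-day extension, October 24, 2029 becomes November 14, 2029.
November 14, 2029 falls on a Wednesday, which is a business day, so no adjustment is needed.
Final deadline: November 14, 2029.

November 14, 2029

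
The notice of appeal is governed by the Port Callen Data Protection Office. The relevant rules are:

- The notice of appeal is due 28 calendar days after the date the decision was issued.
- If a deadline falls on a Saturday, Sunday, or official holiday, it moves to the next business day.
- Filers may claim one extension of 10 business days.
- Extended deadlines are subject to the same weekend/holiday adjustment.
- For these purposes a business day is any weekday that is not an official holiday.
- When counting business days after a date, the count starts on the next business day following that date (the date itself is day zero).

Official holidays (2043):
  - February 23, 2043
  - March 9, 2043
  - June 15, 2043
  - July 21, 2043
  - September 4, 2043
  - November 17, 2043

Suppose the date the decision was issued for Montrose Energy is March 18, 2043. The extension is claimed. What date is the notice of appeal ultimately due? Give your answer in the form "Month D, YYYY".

April 29, 2043

28 calendar days after March 18, 2043 is April 15, 2043.
Since April 15, 2043 is a Wednesday and not a holiday, the date is unchanged.
The 10-business-day extension runs from April 15, 2043 to April 29, 2043.
April 29, 2043 (Wednesday) is already a business day.
The final due date is April 29, 2043.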